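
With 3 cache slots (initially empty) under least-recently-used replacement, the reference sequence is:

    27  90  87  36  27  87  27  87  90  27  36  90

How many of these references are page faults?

7

27 -> miss, frames (27)
90 -> miss, frames (27 90)
87 -> miss, frames (27 90 87)
36 -> miss, evict 27, frames (90 87 36)
27 -> miss, evict 90, frames (87 36 27)
87 -> hit
27 -> hit
87 -> hit
90 -> miss, evict 36, frames (27 87 90)
27 -> hit
36 -> miss, evict 87, frames (90 27 36)
90 -> hit
Page faults: 7.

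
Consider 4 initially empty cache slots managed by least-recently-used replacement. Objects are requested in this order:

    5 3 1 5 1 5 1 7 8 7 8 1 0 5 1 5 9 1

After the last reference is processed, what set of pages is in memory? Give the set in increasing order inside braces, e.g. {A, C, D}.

5: miss, frames {5}
3: miss, frames {5,3}
1: miss, frames {5,3,1}
5: hit
1: hit
5: hit
1: hit
7: miss, frames {3,5,1,7}
8: miss, evict 3, frames {5,1,7,8}
7: hit
8: hit
1: hit
0: miss, evict 5, frames {7,8,1,0}
5: miss, evict 7, frames {8,1,0,5}
1: hit
5: hit
9: miss, evict 8, frames {0,1,5,9}
1: hit

{0, 1, 5, 9}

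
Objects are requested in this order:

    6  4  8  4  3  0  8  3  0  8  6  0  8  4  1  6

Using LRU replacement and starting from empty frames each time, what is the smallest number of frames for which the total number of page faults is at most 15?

2

f=1: 16 faults
f=2: 15 faults
f=3: 10 faults
f=4: 9 faults
f=5: 6 faults
f=6: 6 faults
Smallest f with faults ≤ 15 is 2.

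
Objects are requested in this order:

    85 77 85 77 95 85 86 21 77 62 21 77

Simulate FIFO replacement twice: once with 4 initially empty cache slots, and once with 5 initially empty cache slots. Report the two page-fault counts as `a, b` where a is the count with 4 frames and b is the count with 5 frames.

4 frames: F F . . F . F F . F . F → 7 faults.
5 frames: F F . . F . F F . F . . → 6 faults.
6 < 7: adding a frame reduced faults, as is typical.

7, 6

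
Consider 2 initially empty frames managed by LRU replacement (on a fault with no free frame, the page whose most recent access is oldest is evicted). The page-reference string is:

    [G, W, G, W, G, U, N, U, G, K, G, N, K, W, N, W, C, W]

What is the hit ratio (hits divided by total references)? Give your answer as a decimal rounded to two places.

0.39

G -> miss, frames {G}
W -> miss, frames {G,W}
G -> hit
W -> hit
G -> hit
U -> miss, evict W, frames {G,U}
N -> miss, evict G, frames {U,N}
U -> hit
G -> miss, evict N, frames {U,G}
K -> miss, evict U, frames {G,K}
G -> hit
N -> miss, evict K, frames {G,N}
K -> miss, evict G, frames {N,K}
W -> miss, evict N, frames {K,W}
N -> miss, evict K, frames {W,N}
W -> hit
C -> miss, evict N, frames {W,C}
W -> hit
Hits: 7 of 18 references → 7/18 = 0.3889.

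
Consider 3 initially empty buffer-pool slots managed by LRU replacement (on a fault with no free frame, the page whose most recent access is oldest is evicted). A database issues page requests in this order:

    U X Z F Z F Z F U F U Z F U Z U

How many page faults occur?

5

U → fault, frames (U)
X → fault, frames (U X)
Z → fault, frames (U X Z)
F → fault, evict U, frames (X Z F)
Z → hit
F → hit
Z → hit
F → hit
U → fault, evict X, frames (Z F U)
F → hit
U → hit
Z → hit
F → hit
U → hit
Z → hit
U → hit
Page faults: 5.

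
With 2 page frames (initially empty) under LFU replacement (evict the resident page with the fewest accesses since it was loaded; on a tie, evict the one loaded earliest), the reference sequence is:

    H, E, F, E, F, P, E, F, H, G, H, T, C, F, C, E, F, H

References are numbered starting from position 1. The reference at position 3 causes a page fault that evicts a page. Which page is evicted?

pos 1: H → miss, frames (H)
pos 2: E → miss, frames (H E)
pos 3: F → miss, evict H, frames (E F)
At position 3, page H is evicted.

H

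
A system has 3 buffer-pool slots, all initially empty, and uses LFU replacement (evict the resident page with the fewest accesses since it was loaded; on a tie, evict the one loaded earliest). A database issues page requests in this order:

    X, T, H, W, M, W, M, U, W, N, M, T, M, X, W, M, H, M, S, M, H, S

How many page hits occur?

X -> miss, frames [X]
T -> miss, frames [X, T]
H -> miss, frames [X, T, H]
W -> miss, evict X, frames [T, H, W]
M -> miss, evict T, frames [H, W, M]
W -> hit
M -> hit
U -> miss, evict H, frames [W, M, U]
W -> hit
N -> miss, evict U, frames [W, M, N]
M -> hit
T -> miss, evict N, frames [W, M, T]
M -> hit
X -> miss, evict T, frames [W, M, X]
W -> hit
M -> hit
H -> miss, evict X, frames [W, M, H]
M -> hit
S -> miss, evict H, frames [W, M, S]
M -> hit
H -> miss, evict S, frames [W, M, H]
S -> miss, evict H, frames [W, M, S]
Hits: 9.

9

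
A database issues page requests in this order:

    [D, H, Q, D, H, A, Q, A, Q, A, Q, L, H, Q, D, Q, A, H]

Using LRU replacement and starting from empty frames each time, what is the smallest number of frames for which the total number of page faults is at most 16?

f=1: 18 faults
f=2: 13 faults
f=3: 10 faults
f=4: 7 faults
f=5: 5 faults
Smallest f with faults ≤ 16 is 2.

2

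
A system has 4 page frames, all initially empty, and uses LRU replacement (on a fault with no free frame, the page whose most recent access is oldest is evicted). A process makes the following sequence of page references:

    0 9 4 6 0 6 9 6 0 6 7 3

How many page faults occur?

0: fault, frames {0}
9: fault, frames {0,9}
4: fault, frames {0,9,4}
6: fault, frames {0,9,4,6}
0: hit
6: hit
9: hit
6: hit
0: hit
6: hit
7: fault, evict 4, frames {9,0,6,7}
3: fault, evict 9, frames {0,6,7,3}
Page faults: 6.

6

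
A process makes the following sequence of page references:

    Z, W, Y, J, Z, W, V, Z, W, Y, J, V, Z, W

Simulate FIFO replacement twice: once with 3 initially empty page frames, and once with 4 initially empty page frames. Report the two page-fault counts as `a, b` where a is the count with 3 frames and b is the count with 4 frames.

11, 12

3 frames: F F F F F F F . . F F . F F → 11 faults.
4 frames: F F F F . . F F F F F F F F → 12 faults.
12 > 11: adding a frame increased faults — Belady's anomaly.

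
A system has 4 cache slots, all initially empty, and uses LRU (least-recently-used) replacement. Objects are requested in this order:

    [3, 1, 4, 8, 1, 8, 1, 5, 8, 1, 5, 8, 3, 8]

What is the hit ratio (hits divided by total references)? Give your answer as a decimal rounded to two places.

3 -> fault, frames [3]
1 -> fault, frames [3, 1]
4 -> fault, frames [3, 1, 4]
8 -> fault, frames [3, 1, 4, 8]
1 -> hit
8 -> hit
1 -> hit
5 -> fault, evict 3, frames [4, 8, 1, 5]
8 -> hit
1 -> hit
5 -> hit
8 -> hit
3 -> fault, evict 4, frames [1, 5, 8, 3]
8 -> hit
Hits: 8 of 14 references → 8/14 = 0.5714.

0.57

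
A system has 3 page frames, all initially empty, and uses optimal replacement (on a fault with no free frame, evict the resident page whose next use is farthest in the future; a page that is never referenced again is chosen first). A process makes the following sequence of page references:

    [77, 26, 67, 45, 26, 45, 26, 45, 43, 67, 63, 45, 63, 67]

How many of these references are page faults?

6

77: miss, frames [77]
26: miss, frames [77, 26]
67: miss, frames [77, 26, 67]
45: miss, evict 77, frames [26, 67, 45]
26: hit
45: hit
26: hit
45: hit
43: miss, evict 26, frames [67, 45, 43]
67: hit
63: miss, evict 43, frames [67, 45, 63]
45: hit
63: hit
67: hit
Page faults: 6.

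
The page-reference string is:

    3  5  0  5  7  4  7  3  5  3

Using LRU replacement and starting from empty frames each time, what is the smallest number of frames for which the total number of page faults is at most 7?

f=1: 10 faults
f=2: 7 faults
f=3: 7 faults
f=4: 6 faults
f=5: 5 faults
Smallest f with faults ≤ 7 is 2.

2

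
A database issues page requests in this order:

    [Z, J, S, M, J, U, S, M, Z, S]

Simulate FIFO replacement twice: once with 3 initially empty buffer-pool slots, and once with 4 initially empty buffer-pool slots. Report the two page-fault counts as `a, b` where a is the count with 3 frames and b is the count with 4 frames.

7, 6

3 frames: F F F F . F . . F F → 7 faults.
4 frames: F F F F . F . . F . → 6 faults.
6 < 7: adding a frame reduced faults, as is typical.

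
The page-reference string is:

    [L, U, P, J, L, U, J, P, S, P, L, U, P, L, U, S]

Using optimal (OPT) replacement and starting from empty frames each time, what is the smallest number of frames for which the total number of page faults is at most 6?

4

f=1: 16 faults
f=2: 11 faults
f=3: 8 faults
f=4: 5 faults
f=5: 5 faults
Smallest f with faults ≤ 6 is 4.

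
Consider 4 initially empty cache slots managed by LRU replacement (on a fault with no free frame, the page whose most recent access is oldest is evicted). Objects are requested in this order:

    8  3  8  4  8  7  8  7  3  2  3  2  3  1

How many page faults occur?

6

8 -> miss, frames (8)
3 -> miss, frames (8 3)
8 -> hit
4 -> miss, frames (3 8 4)
8 -> hit
7 -> miss, frames (3 4 8 7)
8 -> hit
7 -> hit
3 -> hit
2 -> miss, evict 4, frames (8 7 3 2)
3 -> hit
2 -> hit
3 -> hit
1 -> miss, evict 8, frames (7 2 3 1)
Page faults: 6.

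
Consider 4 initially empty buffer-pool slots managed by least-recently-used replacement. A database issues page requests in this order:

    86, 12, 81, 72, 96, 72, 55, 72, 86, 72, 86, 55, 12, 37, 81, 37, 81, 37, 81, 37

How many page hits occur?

10

86 → miss, frames [86]
12 → miss, frames [86, 12]
81 → miss, frames [86, 12, 81]
72 → miss, frames [86, 12, 81, 72]
96 → miss, evict 86, frames [12, 81, 72, 96]
72 → hit
55 → miss, evict 12, frames [81, 96, 72, 55]
72 → hit
86 → miss, evict 81, frames [96, 55, 72, 86]
72 → hit
86 → hit
55 → hit
12 → miss, evict 96, frames [72, 86, 55, 12]
37 → miss, evict 72, frames [86, 55, 12, 37]
81 → miss, evict 86, frames [55, 12, 37, 81]
37 → hit
81 → hit
37 → hit
81 → hit
37 → hit
Hits: 10.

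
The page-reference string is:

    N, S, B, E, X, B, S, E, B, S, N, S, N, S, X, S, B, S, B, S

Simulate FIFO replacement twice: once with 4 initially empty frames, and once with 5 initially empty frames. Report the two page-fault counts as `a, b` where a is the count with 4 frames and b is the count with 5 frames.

8, 5

4 frames: F F F F F . . . . . F F . . . . F . . . → 8 faults.
5 frames: F F F F F . . . . . . . . . . . . . . . → 5 faults.
5 < 8: adding a frame reduced faults, as is typical.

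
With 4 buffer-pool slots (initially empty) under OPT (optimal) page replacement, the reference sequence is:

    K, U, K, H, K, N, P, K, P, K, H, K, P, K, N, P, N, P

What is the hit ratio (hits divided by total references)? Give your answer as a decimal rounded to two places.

K: fault, frames (K)
U: fault, frames (K U)
K: hit
H: fault, frames (K U H)
K: hit
N: fault, frames (K U H N)
P: fault, evict U, frames (K H N P)
K: hit
P: hit
K: hit
H: hit
K: hit
P: hit
K: hit
N: hit
P: hit
N: hit
P: hit
Hits: 13 of 18 references → 13/18 = 0.7222.

0.72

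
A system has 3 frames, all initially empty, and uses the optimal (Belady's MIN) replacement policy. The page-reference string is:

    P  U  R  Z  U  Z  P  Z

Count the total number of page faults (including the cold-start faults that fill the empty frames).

4

P → miss, frames [P]
U → miss, frames [P, U]
R → miss, frames [P, U, R]
Z → miss, evict R, frames [P, U, Z]
U → hit
Z → hit
P → hit
Z → hit
Page faults: 4.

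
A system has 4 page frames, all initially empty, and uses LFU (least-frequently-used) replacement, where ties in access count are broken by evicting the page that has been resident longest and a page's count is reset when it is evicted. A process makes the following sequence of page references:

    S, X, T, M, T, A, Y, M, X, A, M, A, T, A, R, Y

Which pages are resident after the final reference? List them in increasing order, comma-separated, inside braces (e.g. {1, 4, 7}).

S → miss, frames [S]
X → miss, frames [S, X]
T → miss, frames [S, X, T]
M → miss, frames [S, X, T, M]
T → hit
A → miss, evict S, frames [X, T, M, A]
Y → miss, evict X, frames [T, M, A, Y]
M → hit
X → miss, evict A, frames [T, M, Y, X]
A → miss, evict Y, frames [T, M, X, A]
M → hit
A → hit
T → hit
A → hit
R → miss, evict X, frames [T, M, A, R]
Y → miss, evict R, frames [T, M, A, Y]

{A, M, T, Y}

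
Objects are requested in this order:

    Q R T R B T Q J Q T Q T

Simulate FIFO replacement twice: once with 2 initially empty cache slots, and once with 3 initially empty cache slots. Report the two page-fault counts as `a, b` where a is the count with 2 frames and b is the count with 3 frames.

8, 7

2 frames: F F F . F . F F . F F . → 8 faults.
3 frames: F F F . F . F F . F . . → 7 faults.
7 < 8: adding a frame reduced faults, as is typical.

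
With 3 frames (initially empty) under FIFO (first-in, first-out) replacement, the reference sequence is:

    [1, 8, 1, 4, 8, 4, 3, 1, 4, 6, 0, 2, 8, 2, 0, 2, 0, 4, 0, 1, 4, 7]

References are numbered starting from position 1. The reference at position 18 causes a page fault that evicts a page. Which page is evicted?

0

pos 1: 1: fault, frames {1}
pos 2: 8: fault, frames {1,8}
pos 3: 1: hit
pos 4: 4: fault, frames {1,8,4}
pos 5: 8: hit
pos 6: 4: hit
pos 7: 3: fault, evict 1, frames {8,4,3}
pos 8: 1: fault, evict 8, frames {4,3,1}
pos 9: 4: hit
pos 10: 6: fault, evict 4, frames {3,1,6}
pos 11: 0: fault, evict 3, frames {1,6,0}
pos 12: 2: fault, evict 1, frames {6,0,2}
pos 13: 8: fault, evict 6, frames {0,2,8}
pos 14: 2: hit
pos 15: 0: hit
pos 16: 2: hit
pos 17: 0: hit
pos 18: 4: fault, evict 0, frames {2,8,4}
At position 18, page 0 is evicted.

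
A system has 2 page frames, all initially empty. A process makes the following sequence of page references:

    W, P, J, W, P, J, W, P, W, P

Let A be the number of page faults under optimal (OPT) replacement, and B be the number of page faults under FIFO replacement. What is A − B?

-3

Under OPT: F F F . F . F . . . → 5 faults.
Under FIFO: F F F F F F F F . . → 8 faults.
A − B = 5 − 8 = -3.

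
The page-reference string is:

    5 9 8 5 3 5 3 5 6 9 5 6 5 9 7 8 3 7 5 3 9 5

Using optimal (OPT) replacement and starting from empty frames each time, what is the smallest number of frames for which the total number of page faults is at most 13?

2

f=1: 22 faults
f=2: 13 faults
f=3: 9 faults
f=4: 7 faults
f=5: 6 faults
f=6: 6 faults
Smallest f with faults ≤ 13 is 2.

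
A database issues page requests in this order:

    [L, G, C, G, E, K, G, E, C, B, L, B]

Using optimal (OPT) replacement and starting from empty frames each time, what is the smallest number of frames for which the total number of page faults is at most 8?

3

f=1: 12 faults
f=2: 9 faults
f=3: 8 faults
f=4: 7 faults
f=5: 6 faults
f=6: 6 faults
Smallest f with faults ≤ 8 is 3.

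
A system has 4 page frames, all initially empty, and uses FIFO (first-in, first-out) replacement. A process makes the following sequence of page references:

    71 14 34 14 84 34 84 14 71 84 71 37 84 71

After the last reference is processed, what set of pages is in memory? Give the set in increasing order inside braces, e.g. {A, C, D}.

{34, 37, 71, 84}

71 → fault, frames (71)
14 → fault, frames (71 14)
34 → fault, frames (71 14 34)
14 → hit
84 → fault, frames (71 14 34 84)
34 → hit
84 → hit
14 → hit
71 → hit
84 → hit
71 → hit
37 → fault, evict 71, frames (14 34 84 37)
84 → hit
71 → fault, evict 14, frames (34 84 37 71)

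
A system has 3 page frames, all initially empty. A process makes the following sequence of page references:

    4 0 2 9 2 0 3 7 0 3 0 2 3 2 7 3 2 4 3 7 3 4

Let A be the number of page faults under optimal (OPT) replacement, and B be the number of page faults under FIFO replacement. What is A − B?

-3

Under OPT: F F F F . . F F . . . F . . . . . F . . . . → 8 faults.
Under FIFO: F F F F . . F F F . . F F . F . . F . . . . → 11 faults.
A − B = 8 − 11 = -3.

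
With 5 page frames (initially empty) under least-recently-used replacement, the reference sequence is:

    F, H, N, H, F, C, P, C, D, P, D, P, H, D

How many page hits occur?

F → miss, frames (F)
H → miss, frames (F H)
N → miss, frames (F H N)
H → hit
F → hit
C → miss, frames (N H F C)
P → miss, frames (N H F C P)
C → hit
D → miss, evict N, frames (H F P C D)
P → hit
D → hit
P → hit
H → hit
D → hit
Hits: 8.

8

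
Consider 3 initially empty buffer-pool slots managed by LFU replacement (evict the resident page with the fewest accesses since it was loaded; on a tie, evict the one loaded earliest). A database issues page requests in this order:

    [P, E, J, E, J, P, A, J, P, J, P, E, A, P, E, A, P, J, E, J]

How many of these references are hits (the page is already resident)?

11

P -> miss, frames {P}
E -> miss, frames {P,E}
J -> miss, frames {P,E,J}
E -> hit
J -> hit
P -> hit
A -> miss, evict P, frames {E,J,A}
J -> hit
P -> miss, evict A, frames {E,J,P}
J -> hit
P -> hit
E -> hit
A -> miss, evict P, frames {E,J,A}
P -> miss, evict A, frames {E,J,P}
E -> hit
A -> miss, evict P, frames {E,J,A}
P -> miss, evict A, frames {E,J,P}
J -> hit
E -> hit
J -> hit
Hits: 11.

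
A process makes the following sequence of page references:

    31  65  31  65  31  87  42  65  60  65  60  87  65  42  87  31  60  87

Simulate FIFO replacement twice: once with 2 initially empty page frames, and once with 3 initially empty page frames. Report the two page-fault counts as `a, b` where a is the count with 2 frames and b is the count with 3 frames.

2 frames: F F . . . F F F F . . F F F F F F F → 13 faults.
3 frames: F F . . . F F . F F . F . F . F F F → 11 faults.
11 < 13: adding a frame reduced faults, as is typical.

13, 11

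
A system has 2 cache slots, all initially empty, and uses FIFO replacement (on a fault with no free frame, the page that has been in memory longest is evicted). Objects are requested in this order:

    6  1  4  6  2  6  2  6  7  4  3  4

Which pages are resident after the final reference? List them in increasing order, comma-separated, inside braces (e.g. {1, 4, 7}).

6 -> miss, frames [6]
1 -> miss, frames [6, 1]
4 -> miss, evict 6, frames [1, 4]
6 -> miss, evict 1, frames [4, 6]
2 -> miss, evict 4, frames [6, 2]
6 -> hit
2 -> hit
6 -> hit
7 -> miss, evict 6, frames [2, 7]
4 -> miss, evict 2, frames [7, 4]
3 -> miss, evict 7, frames [4, 3]
4 -> hit

{3, 4}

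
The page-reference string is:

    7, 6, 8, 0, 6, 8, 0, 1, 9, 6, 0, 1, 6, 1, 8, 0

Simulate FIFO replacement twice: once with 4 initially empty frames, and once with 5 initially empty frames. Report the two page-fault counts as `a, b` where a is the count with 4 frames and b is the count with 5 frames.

4 frames: F F F F . . . F F F . . . . F F → 9 faults.
5 frames: F F F F . . . F F . . . . . . . → 6 faults.
6 < 9: adding a frame reduced faults, as is typical.

9, 6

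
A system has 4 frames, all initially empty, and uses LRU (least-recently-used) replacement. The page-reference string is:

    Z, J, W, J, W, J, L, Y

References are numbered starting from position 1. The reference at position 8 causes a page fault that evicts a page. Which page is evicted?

Z

pos 1: Z: fault, frames (Z)
pos 2: J: fault, frames (Z J)
pos 3: W: fault, frames (Z J W)
pos 4: J: hit
pos 5: W: hit
pos 6: J: hit
pos 7: L: fault, frames (Z W J L)
pos 8: Y: fault, evict Z, frames (W J L Y)
At position 8, page Z is evicted.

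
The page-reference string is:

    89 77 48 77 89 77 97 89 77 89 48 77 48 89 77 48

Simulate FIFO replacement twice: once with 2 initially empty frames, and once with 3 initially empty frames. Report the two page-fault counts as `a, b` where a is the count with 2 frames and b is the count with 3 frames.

12, 7

2 frames: F F F . F F F F F . F . . F F F → 12 faults.
3 frames: F F F . . . F F F . F . . . . . → 7 faults.
7 < 12: adding a frame reduced faults, as is typical.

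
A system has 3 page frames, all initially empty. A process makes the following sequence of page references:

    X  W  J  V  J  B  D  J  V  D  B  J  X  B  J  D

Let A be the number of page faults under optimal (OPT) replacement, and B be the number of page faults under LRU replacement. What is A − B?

Under OPT: F F F F . F F . . . F . F . . F → 9 faults.
Under LRU: F F F F . F F . F . F F F . . F → 11 faults.
A − B = 9 − 11 = -2.

-2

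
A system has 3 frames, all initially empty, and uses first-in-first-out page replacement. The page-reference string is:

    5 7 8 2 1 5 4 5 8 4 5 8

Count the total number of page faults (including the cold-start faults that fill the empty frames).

5 -> miss, frames [5]
7 -> miss, frames [5, 7]
8 -> miss, frames [5, 7, 8]
2 -> miss, evict 5, frames [7, 8, 2]
1 -> miss, evict 7, frames [8, 2, 1]
5 -> miss, evict 8, frames [2, 1, 5]
4 -> miss, evict 2, frames [1, 5, 4]
5 -> hit
8 -> miss, evict 1, frames [5, 4, 8]
4 -> hit
5 -> hit
8 -> hit
Page faults: 8.

8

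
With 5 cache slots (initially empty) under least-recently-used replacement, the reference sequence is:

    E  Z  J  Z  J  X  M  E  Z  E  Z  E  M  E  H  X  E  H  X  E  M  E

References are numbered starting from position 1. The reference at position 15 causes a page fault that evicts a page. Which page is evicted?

pos 1: E -> fault, frames {E}
pos 2: Z -> fault, frames {E,Z}
pos 3: J -> fault, frames {E,Z,J}
pos 4: Z -> hit
pos 5: J -> hit
pos 6: X -> fault, frames {E,Z,J,X}
pos 7: M -> fault, frames {E,Z,J,X,M}
pos 8: E -> hit
pos 9: Z -> hit
pos 10: E -> hit
pos 11: Z -> hit
pos 12: E -> hit
pos 13: M -> hit
pos 14: E -> hit
pos 15: H -> fault, evict J, frames {X,Z,M,E,H}
At position 15, page J is evicted.

J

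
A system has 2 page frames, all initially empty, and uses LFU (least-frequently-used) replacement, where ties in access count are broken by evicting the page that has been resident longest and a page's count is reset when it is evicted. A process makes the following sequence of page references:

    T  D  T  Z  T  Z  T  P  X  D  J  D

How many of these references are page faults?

8

T → miss, frames {T}
D → miss, frames {T,D}
T → hit
Z → miss, evict D, frames {T,Z}
T → hit
Z → hit
T → hit
P → miss, evict Z, frames {T,P}
X → miss, evict P, frames {T,X}
D → miss, evict X, frames {T,D}
J → miss, evict D, frames {T,J}
D → miss, evict J, frames {T,D}
Page faults: 8.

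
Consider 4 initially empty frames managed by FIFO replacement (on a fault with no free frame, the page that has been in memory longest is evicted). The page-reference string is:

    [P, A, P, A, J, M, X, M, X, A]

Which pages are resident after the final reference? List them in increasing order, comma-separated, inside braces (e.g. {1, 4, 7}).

{A, J, M, X}

P -> miss, frames (P)
A -> miss, frames (P A)
P -> hit
A -> hit
J -> miss, frames (P A J)
M -> miss, frames (P A J M)
X -> miss, evict P, frames (A J M X)
M -> hit
X -> hit
A -> hit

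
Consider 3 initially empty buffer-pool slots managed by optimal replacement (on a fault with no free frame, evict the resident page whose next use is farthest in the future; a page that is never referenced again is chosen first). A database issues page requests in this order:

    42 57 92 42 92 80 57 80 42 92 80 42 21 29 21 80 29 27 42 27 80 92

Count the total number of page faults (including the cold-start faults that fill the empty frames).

10

42 -> miss, frames (42)
57 -> miss, frames (42 57)
92 -> miss, frames (42 57 92)
42 -> hit
92 -> hit
80 -> miss, evict 92, frames (42 57 80)
57 -> hit
80 -> hit
42 -> hit
92 -> miss, evict 57, frames (42 80 92)
80 -> hit
42 -> hit
21 -> miss, evict 92, frames (42 80 21)
29 -> miss, evict 42, frames (80 21 29)
21 -> hit
80 -> hit
29 -> hit
27 -> miss, evict 29, frames (80 21 27)
42 -> miss, evict 21, frames (80 27 42)
27 -> hit
80 -> hit
92 -> miss, evict 42, frames (80 27 92)
Page faults: 10.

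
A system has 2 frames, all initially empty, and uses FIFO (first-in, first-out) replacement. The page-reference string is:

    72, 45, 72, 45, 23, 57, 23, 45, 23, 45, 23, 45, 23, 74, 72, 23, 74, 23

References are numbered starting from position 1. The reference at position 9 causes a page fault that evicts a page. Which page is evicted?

pos 1: 72 → fault, frames {72}
pos 2: 45 → fault, frames {72,45}
pos 3: 72 → hit
pos 4: 45 → hit
pos 5: 23 → fault, evict 72, frames {45,23}
pos 6: 57 → fault, evict 45, frames {23,57}
pos 7: 23 → hit
pos 8: 45 → fault, evict 23, frames {57,45}
pos 9: 23 → fault, evict 57, frames {45,23}
At position 9, page 57 is evicted.

57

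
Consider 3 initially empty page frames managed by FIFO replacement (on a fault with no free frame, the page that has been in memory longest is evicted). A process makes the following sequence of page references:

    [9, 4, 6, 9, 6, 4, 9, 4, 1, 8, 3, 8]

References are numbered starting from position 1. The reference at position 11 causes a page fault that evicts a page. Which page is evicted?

pos 1: 9 -> miss, frames [9]
pos 2: 4 -> miss, frames [9, 4]
pos 3: 6 -> miss, frames [9, 4, 6]
pos 4: 9 -> hit
pos 5: 6 -> hit
pos 6: 4 -> hit
pos 7: 9 -> hit
pos 8: 4 -> hit
pos 9: 1 -> miss, evict 9, frames [4, 6, 1]
pos 10: 8 -> miss, evict 4, frames [6, 1, 8]
pos 11: 3 -> miss, evict 6, frames [1, 8, 3]
At position 11, page 6 is evicted.

6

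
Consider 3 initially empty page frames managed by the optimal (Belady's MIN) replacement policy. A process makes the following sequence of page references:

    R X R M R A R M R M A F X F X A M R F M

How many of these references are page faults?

R: fault, frames [R]
X: fault, frames [R, X]
R: hit
M: fault, frames [R, X, M]
R: hit
A: fault, evict X, frames [R, M, A]
R: hit
M: hit
R: hit
M: hit
A: hit
F: fault, evict R, frames [M, A, F]
X: fault, evict M, frames [A, F, X]
F: hit
X: hit
A: hit
M: fault, evict X, frames [A, F, M]
R: fault, evict A, frames [F, M, R]
F: hit
M: hit
Page faults: 8.

8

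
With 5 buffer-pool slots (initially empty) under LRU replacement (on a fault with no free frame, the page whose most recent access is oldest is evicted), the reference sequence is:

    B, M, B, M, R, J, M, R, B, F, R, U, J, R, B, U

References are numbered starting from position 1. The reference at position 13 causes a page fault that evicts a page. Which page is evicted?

M

pos 1: B: miss, frames [B]
pos 2: M: miss, frames [B, M]
pos 3: B: hit
pos 4: M: hit
pos 5: R: miss, frames [B, M, R]
pos 6: J: miss, frames [B, M, R, J]
pos 7: M: hit
pos 8: R: hit
pos 9: B: hit
pos 10: F: miss, frames [J, M, R, B, F]
pos 11: R: hit
pos 12: U: miss, evict J, frames [M, B, F, R, U]
pos 13: J: miss, evict M, frames [B, F, R, U, J]
At position 13, page M is evicted.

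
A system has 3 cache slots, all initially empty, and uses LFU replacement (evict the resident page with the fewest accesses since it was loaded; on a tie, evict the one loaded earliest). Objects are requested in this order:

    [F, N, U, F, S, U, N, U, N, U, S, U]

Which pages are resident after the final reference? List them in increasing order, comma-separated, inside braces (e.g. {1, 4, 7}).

{N, S, U}

F -> miss, frames [F]
N -> miss, frames [F, N]
U -> miss, frames [F, N, U]
F -> hit
S -> miss, evict N, frames [F, U, S]
U -> hit
N -> miss, evict S, frames [F, U, N]
U -> hit
N -> hit
U -> hit
S -> miss, evict F, frames [U, N, S]
U -> hit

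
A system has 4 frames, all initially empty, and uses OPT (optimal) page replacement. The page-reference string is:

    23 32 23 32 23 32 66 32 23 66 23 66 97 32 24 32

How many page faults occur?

23 → miss, frames [23]
32 → miss, frames [23, 32]
23 → hit
32 → hit
23 → hit
32 → hit
66 → miss, frames [23, 32, 66]
32 → hit
23 → hit
66 → hit
23 → hit
66 → hit
97 → miss, frames [23, 32, 66, 97]
32 → hit
24 → miss, evict 97, frames [23, 32, 66, 24]
32 → hit
Page faults: 5.

5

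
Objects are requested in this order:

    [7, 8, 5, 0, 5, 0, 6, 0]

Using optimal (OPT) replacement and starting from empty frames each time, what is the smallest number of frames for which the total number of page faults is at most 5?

f=1: 8 faults
f=2: 5 faults
f=3: 5 faults
f=4: 5 faults
f=5: 5 faults
Smallest f with faults ≤ 5 is 2.

2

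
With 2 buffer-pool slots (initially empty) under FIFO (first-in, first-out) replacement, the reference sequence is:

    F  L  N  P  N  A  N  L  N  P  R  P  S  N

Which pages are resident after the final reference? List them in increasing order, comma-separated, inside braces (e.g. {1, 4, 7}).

{N, S}

F → fault, frames (F)
L → fault, frames (F L)
N → fault, evict F, frames (L N)
P → fault, evict L, frames (N P)
N → hit
A → fault, evict N, frames (P A)
N → fault, evict P, frames (A N)
L → fault, evict A, frames (N L)
N → hit
P → fault, evict N, frames (L P)
R → fault, evict L, frames (P R)
P → hit
S → fault, evict P, frames (R S)
N → fault, evict R, frames (S N)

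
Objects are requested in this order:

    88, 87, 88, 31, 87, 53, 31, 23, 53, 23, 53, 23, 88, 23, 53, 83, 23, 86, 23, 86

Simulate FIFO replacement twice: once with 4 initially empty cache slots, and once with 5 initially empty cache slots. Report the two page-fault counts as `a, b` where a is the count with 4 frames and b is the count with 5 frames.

4 frames: F F . F . F . F . . . . F . . F . F . . → 8 faults.
5 frames: F F . F . F . F . . . . . . . F . F . . → 7 faults.
7 < 8: adding a frame reduced faults, as is typical.

8, 7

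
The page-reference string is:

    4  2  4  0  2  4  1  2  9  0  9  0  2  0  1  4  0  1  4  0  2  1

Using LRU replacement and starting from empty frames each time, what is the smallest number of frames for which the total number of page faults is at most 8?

f=1: 22 faults
f=2: 18 faults
f=3: 10 faults
f=4: 7 faults
f=5: 5 faults
Smallest f with faults ≤ 8 is 4.

4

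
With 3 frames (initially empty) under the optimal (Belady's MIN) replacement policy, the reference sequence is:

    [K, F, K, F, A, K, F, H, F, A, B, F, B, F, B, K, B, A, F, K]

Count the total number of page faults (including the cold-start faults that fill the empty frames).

K -> miss, frames {K}
F -> miss, frames {K,F}
K -> hit
F -> hit
A -> miss, frames {K,F,A}
K -> hit
F -> hit
H -> miss, evict K, frames {F,A,H}
F -> hit
A -> hit
B -> miss, evict H, frames {F,A,B}
F -> hit
B -> hit
F -> hit
B -> hit
K -> miss, evict F, frames {A,B,K}
B -> hit
A -> hit
F -> miss, evict B, frames {A,K,F}
K -> hit
Page faults: 7.

7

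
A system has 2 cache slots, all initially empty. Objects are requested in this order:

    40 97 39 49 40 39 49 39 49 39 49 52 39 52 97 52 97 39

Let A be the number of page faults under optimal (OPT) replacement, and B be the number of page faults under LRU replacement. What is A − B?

Under OPT: F F F F . F . . . . . F . . F . . F → 8 faults.
Under LRU: F F F F F F F . . . . F F . F . . F → 11 faults.
A − B = 8 − 11 = -3.

-3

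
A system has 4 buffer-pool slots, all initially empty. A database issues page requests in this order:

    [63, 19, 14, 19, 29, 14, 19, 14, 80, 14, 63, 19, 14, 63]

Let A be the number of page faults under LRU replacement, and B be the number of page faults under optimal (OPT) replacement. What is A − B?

1

Under LRU: F F F . F . . . F . F . . . → 6 faults.
Under OPT: F F F . F . . . F . . . . . → 5 faults.
A − B = 6 − 5 = 1.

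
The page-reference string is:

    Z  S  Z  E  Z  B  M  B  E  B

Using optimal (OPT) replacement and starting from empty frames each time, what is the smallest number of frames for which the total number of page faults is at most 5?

3

f=1: 10 faults
f=2: 6 faults
f=3: 5 faults
f=4: 5 faults
f=5: 5 faults
Smallest f with faults ≤ 5 is 3.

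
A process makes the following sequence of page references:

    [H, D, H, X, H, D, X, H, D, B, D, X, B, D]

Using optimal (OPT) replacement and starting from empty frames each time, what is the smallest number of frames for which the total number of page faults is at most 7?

3

f=1: 14 faults
f=2: 8 faults
f=3: 4 faults
f=4: 4 faults
Smallest f with faults ≤ 7 is 3.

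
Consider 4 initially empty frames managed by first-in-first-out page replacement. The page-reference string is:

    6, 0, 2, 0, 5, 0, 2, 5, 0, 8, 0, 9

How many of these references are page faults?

6: miss, frames [6]
0: miss, frames [6, 0]
2: miss, frames [6, 0, 2]
0: hit
5: miss, frames [6, 0, 2, 5]
0: hit
2: hit
5: hit
0: hit
8: miss, evict 6, frames [0, 2, 5, 8]
0: hit
9: miss, evict 0, frames [2, 5, 8, 9]
Page faults: 6.

6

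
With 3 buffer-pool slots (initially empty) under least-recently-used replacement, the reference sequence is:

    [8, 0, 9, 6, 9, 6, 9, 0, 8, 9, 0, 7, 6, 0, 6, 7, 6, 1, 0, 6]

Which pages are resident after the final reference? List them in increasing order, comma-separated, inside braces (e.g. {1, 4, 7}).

8 → miss, frames [8]
0 → miss, frames [8, 0]
9 → miss, frames [8, 0, 9]
6 → miss, evict 8, frames [0, 9, 6]
9 → hit
6 → hit
9 → hit
0 → hit
8 → miss, evict 6, frames [9, 0, 8]
9 → hit
0 → hit
7 → miss, evict 8, frames [9, 0, 7]
6 → miss, evict 9, frames [0, 7, 6]
0 → hit
6 → hit
7 → hit
6 → hit
1 → miss, evict 0, frames [7, 6, 1]
0 → miss, evict 7, frames [6, 1, 0]
6 → hit

{0, 1, 6}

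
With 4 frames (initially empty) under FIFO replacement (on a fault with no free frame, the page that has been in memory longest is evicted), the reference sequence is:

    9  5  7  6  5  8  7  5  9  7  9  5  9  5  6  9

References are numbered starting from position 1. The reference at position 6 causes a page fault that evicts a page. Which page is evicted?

pos 1: 9 -> miss, frames (9)
pos 2: 5 -> miss, frames (9 5)
pos 3: 7 -> miss, frames (9 5 7)
pos 4: 6 -> miss, frames (9 5 7 6)
pos 5: 5 -> hit
pos 6: 8 -> miss, evict 9, frames (5 7 6 8)
At position 6, page 9 is evicted.

9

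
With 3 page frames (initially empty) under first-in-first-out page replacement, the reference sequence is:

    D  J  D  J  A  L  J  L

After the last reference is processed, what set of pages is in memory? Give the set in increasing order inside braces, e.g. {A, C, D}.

{A, J, L}

D: miss, frames {D}
J: miss, frames {D,J}
D: hit
J: hit
A: miss, frames {D,J,A}
L: miss, evict D, frames {J,A,L}
J: hit
L: hit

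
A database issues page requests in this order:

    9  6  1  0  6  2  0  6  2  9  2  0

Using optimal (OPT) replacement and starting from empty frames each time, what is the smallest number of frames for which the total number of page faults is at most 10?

f=1: 12 faults
f=2: 8 faults
f=3: 6 faults
f=4: 5 faults
f=5: 5 faults
Smallest f with faults ≤ 10 is 2.

2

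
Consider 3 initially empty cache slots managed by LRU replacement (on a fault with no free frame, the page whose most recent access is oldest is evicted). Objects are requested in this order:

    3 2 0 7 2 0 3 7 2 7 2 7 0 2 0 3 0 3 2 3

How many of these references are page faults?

3: miss, frames (3)
2: miss, frames (3 2)
0: miss, frames (3 2 0)
7: miss, evict 3, frames (2 0 7)
2: hit
0: hit
3: miss, evict 7, frames (2 0 3)
7: miss, evict 2, frames (0 3 7)
2: miss, evict 0, frames (3 7 2)
7: hit
2: hit
7: hit
0: miss, evict 3, frames (2 7 0)
2: hit
0: hit
3: miss, evict 7, frames (2 0 3)
0: hit
3: hit
2: hit
3: hit
Page faults: 9.

9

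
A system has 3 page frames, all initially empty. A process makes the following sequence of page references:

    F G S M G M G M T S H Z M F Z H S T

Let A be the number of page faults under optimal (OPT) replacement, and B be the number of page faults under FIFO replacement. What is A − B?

-2

Under OPT: F F F F . . . . F . F F . F . . F F → 10 faults.
Under FIFO: F F F F . . . . F . F F F F . F F F → 12 faults.
A − B = 10 − 12 = -2.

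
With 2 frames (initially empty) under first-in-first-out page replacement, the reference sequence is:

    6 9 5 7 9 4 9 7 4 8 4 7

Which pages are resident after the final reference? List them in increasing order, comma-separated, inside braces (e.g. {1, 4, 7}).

6 → fault, frames {6}
9 → fault, frames {6,9}
5 → fault, evict 6, frames {9,5}
7 → fault, evict 9, frames {5,7}
9 → fault, evict 5, frames {7,9}
4 → fault, evict 7, frames {9,4}
9 → hit
7 → fault, evict 9, frames {4,7}
4 → hit
8 → fault, evict 4, frames {7,8}
4 → fault, evict 7, frames {8,4}
7 → fault, evict 8, frames {4,7}

{4, 7}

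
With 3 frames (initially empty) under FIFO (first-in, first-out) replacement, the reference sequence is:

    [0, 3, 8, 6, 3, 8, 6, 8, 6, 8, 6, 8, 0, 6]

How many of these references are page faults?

0 → miss, frames {0}
3 → miss, frames {0,3}
8 → miss, frames {0,3,8}
6 → miss, evict 0, frames {3,8,6}
3 → hit
8 → hit
6 → hit
8 → hit
6 → hit
8 → hit
6 → hit
8 → hit
0 → miss, evict 3, frames {8,6,0}
6 → hit
Page faults: 5.

5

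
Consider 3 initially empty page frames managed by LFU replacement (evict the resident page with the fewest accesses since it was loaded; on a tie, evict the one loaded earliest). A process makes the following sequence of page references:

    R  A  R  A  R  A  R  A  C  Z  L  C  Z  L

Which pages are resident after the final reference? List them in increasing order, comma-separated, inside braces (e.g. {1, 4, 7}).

R: fault, frames (R)
A: fault, frames (R A)
R: hit
A: hit
R: hit
A: hit
R: hit
A: hit
C: fault, frames (R A C)
Z: fault, evict C, frames (R A Z)
L: fault, evict Z, frames (R A L)
C: fault, evict L, frames (R A C)
Z: fault, evict C, frames (R A Z)
L: fault, evict Z, frames (R A L)

{A, L, R}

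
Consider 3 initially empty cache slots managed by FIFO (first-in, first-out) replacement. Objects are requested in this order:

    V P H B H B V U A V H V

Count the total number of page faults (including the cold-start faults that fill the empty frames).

9

V: fault, frames (V)
P: fault, frames (V P)
H: fault, frames (V P H)
B: fault, evict V, frames (P H B)
H: hit
B: hit
V: fault, evict P, frames (H B V)
U: fault, evict H, frames (B V U)
A: fault, evict B, frames (V U A)
V: hit
H: fault, evict V, frames (U A H)
V: fault, evict U, frames (A H V)
Page faults: 9.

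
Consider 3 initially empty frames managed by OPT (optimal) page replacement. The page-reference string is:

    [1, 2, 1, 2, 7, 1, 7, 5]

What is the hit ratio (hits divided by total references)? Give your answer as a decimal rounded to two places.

0.50

1: miss, frames {1}
2: miss, frames {1,2}
1: hit
2: hit
7: miss, frames {1,2,7}
1: hit
7: hit
5: miss, evict 7, frames {1,2,5}
Hits: 4 of 8 references → 4/8 = 0.5000.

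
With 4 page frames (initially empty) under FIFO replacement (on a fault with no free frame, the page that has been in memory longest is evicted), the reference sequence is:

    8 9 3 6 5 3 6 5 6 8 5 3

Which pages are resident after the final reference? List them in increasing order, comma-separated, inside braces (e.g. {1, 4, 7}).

{3, 5, 6, 8}

8 -> miss, frames (8)
9 -> miss, frames (8 9)
3 -> miss, frames (8 9 3)
6 -> miss, frames (8 9 3 6)
5 -> miss, evict 8, frames (9 3 6 5)
3 -> hit
6 -> hit
5 -> hit
6 -> hit
8 -> miss, evict 9, frames (3 6 5 8)
5 -> hit
3 -> hit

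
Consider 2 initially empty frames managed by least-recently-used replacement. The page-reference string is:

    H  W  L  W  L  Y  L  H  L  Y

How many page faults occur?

6

H -> fault, frames {H}
W -> fault, frames {H,W}
L -> fault, evict H, frames {W,L}
W -> hit
L -> hit
Y -> fault, evict W, frames {L,Y}
L -> hit
H -> fault, evict Y, frames {L,H}
L -> hit
Y -> fault, evict H, frames {L,Y}
Page faults: 6.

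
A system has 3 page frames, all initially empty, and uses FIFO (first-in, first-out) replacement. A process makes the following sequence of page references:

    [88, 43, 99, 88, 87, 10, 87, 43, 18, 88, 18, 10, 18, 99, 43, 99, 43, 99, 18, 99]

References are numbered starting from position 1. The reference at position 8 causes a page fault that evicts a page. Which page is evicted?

pos 1: 88 → fault, frames [88]
pos 2: 43 → fault, frames [88, 43]
pos 3: 99 → fault, frames [88, 43, 99]
pos 4: 88 → hit
pos 5: 87 → fault, evict 88, frames [43, 99, 87]
pos 6: 10 → fault, evict 43, frames [99, 87, 10]
pos 7: 87 → hit
pos 8: 43 → fault, evict 99, frames [87, 10, 43]
At position 8, page 99 is evicted.

99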